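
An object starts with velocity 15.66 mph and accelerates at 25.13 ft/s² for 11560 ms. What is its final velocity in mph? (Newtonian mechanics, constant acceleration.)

v₀ = 15.66 mph × 0.44704 = 7.00065 m/s
a = 25.13 ft/s² × 0.3048 = 7.65962 m/s²
t = 11560 ms × 0.001 = 11.56 s
v = v₀ + a × t = 7.00065 + 7.65962 × 11.56 = 95.5459 m/s
v = 95.5459 m/s / 0.44704 = 213.7 mph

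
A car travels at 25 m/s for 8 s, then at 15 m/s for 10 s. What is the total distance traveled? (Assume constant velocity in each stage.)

d₁ = v₁t₁ = 25 × 8 = 200 m
d₂ = v₂t₂ = 15 × 10 = 150 m
d_total = 200 + 150 = 350 m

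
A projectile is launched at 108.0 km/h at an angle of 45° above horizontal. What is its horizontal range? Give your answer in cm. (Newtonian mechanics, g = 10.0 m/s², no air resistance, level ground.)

v₀ = 108.0 km/h × 0.2777777777777778 = 30.0 m/s
R = v₀² × sin(2θ) / g = 30.0² × sin(2 × 45°) / 10.0 = 900.0 × 1.0 / 10.0 = 90.0 m
R = 90.0 m / 0.01 = 9000 cm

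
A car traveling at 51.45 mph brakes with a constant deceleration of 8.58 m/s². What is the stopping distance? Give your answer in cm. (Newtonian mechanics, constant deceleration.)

v₀ = 51.45 mph × 0.44704 = 23.0002 m/s
d = v₀² / (2a) = 23.0002² / (2 × 8.58) = 529.009 / 17.16 = 30.828 m
d = 30.828 m / 0.01 = 3083 cm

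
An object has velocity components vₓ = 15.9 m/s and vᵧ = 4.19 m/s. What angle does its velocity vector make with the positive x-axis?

θ = arctan(vᵧ/vₓ) = arctan(4.19/15.9) = 14.76°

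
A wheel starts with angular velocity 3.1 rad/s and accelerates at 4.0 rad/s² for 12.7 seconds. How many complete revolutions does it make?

θ = ω₀t + ½αt² = 3.1×12.7 + ½×4.0×12.7² = 361.95 rad
Total revolutions = θ/(2π) = 361.95/(2π) = 57.61
Complete revolutions = ⌊57.61⌋ = 57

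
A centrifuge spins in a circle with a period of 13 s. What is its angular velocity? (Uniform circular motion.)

ω = 2π/T = 2π/13 = 0.4833 rad/s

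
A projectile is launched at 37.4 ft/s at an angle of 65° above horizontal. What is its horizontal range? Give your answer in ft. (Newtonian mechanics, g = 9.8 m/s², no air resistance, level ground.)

v₀ = 37.4 ft/s × 0.3048 = 11.3995 m/s
R = v₀² × sin(2θ) / g = 11.3995² × sin(2 × 65°) / 9.8 = 129.949 × 0.766044 / 9.8 = 10.1578 m
R = 10.1578 m / 0.3048 = 33.33 ft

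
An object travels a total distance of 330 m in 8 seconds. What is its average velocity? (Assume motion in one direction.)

v_avg = Δd / Δt = 330 / 8 = 41.25 m/s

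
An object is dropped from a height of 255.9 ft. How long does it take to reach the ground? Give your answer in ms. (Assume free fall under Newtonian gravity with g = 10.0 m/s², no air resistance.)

h = 255.9 ft × 0.3048 = 77.9983 m
t = √(2h/g) = √(2 × 77.9983 / 10.0) = 3.94964 s
t = 3.94964 s / 0.001 = 3950 ms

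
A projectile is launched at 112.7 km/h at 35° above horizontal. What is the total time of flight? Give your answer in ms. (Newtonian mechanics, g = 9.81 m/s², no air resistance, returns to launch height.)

v₀ = 112.7 km/h × 0.2777777777777778 = 31.3056 m/s
T = 2 × v₀ × sin(θ) / g = 2 × 31.3056 × sin(35°) / 9.81 = 2 × 31.3056 × 0.573576 / 9.81 = 3.66078 s
T = 3.66078 s / 0.001 = 3661 ms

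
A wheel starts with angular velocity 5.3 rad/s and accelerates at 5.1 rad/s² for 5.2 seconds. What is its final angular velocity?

ω = ω₀ + αt = 5.3 + 5.1 × 5.2 = 31.82 rad/s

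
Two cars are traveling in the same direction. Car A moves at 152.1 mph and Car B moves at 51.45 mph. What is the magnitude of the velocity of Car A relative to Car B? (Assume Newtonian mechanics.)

v_rel = |v_A - v_B| = |152.1 - 51.45| = 100.65 mph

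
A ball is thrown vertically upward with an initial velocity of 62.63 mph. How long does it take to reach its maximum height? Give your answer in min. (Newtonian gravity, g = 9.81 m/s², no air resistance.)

v₀ = 62.63 mph × 0.44704 = 27.9981 m/s
t_up = v₀ / g = 27.9981 / 9.81 = 2.85404 s
t_up = 2.85404 s / 60.0 = 0.04757 min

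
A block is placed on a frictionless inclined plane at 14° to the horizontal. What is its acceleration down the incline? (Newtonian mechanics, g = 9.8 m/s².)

a = g sin(θ) = 9.8 × sin(14°) = 9.8 × 0.2419 = 2.37 m/s²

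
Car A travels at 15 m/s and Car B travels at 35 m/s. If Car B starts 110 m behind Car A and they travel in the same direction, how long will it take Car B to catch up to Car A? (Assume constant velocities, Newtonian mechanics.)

Relative speed: v_rel = 35 - 15 = 20 m/s
Time to catch: t = d₀/v_rel = 110/20 = 5.5 s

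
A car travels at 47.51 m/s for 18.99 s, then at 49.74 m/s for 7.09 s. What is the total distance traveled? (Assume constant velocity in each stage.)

d₁ = v₁t₁ = 47.51 × 18.99 = 902.2149 m
d₂ = v₂t₂ = 49.74 × 7.09 = 352.6566 m
d_total = 902.2149 + 352.6566 = 1254.87 m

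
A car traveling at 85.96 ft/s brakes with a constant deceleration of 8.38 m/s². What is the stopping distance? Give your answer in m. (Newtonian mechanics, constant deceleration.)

v₀ = 85.96 ft/s × 0.3048 = 26.2006 m/s
d = v₀² / (2a) = 26.2006² / (2 × 8.38) = 686.471 / 16.76 = 40.96 m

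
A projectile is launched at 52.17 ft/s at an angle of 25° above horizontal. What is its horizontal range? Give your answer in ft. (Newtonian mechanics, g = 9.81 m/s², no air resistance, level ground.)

v₀ = 52.17 ft/s × 0.3048 = 15.9014 m/s
R = v₀² × sin(2θ) / g = 15.9014² × sin(2 × 25°) / 9.81 = 252.855 × 0.766044 / 9.81 = 19.745 m
R = 19.745 m / 0.3048 = 64.78 ft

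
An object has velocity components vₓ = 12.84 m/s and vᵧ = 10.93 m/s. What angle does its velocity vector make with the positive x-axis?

θ = arctan(vᵧ/vₓ) = arctan(10.93/12.84) = 40.41°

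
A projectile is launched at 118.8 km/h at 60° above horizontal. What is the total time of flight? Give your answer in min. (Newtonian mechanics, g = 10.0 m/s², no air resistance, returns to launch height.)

v₀ = 118.8 km/h × 0.2777777777777778 = 33.0 m/s
T = 2 × v₀ × sin(θ) / g = 2 × 33.0 × sin(60°) / 10.0 = 2 × 33.0 × 0.866025 / 10.0 = 5.71577 s
T = 5.71577 s / 60.0 = 0.09526 min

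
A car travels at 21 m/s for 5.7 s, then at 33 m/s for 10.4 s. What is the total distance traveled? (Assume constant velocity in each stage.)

d₁ = v₁t₁ = 21 × 5.7 = 119.7 m
d₂ = v₂t₂ = 33 × 10.4 = 343.2 m
d_total = 119.7 + 343.2 = 462.9 m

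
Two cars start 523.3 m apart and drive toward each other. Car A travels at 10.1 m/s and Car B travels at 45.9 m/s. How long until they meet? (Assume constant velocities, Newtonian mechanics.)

Combined speed: v_combined = 10.1 + 45.9 = 56.0 m/s
Time to meet: t = d/v_combined = 523.3/56.0 = 9.34 s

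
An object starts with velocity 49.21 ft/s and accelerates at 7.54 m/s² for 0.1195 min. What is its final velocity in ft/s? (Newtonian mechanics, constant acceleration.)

v₀ = 49.21 ft/s × 0.3048 = 14.9992 m/s
t = 0.1195 min × 60.0 = 7.17 s
v = v₀ + a × t = 14.9992 + 7.54 × 7.17 = 69.061 m/s
v = 69.061 m/s / 0.3048 = 226.6 ft/s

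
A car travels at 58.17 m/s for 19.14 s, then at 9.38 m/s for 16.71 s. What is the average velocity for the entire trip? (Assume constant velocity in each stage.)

d₁ = v₁t₁ = 58.17 × 19.14 = 1113.3738 m
d₂ = v₂t₂ = 9.38 × 16.71 = 156.7398 m
d_total = 1270.1136 m, t_total = 35.85 s
v_avg = d_total/t_total = 1270.1136/35.85 = 35.43 m/s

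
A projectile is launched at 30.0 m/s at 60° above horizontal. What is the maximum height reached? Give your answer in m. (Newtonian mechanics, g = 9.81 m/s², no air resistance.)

H = v₀² × sin²(θ) / (2g) = 30.0² × sin(60°)² / (2 × 9.81) = 900.0 × 0.75 / 19.62 = 34.4 m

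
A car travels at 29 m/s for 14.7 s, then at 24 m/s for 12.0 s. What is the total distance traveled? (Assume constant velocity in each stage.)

d₁ = v₁t₁ = 29 × 14.7 = 426.3 m
d₂ = v₂t₂ = 24 × 12.0 = 288.0 m
d_total = 426.3 + 288.0 = 714.3 m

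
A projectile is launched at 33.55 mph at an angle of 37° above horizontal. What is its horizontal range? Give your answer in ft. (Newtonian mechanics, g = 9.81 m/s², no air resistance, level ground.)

v₀ = 33.55 mph × 0.44704 = 14.9982 m/s
R = v₀² × sin(2θ) / g = 14.9982² × sin(2 × 37°) / 9.81 = 224.946 × 0.961262 / 9.81 = 22.042 m
R = 22.042 m / 0.3048 = 72.32 ft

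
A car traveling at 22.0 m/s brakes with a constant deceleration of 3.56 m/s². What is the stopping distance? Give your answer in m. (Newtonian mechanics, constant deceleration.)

d = v₀² / (2a) = 22.0² / (2 × 3.56) = 484.0 / 7.12 = 67.98 m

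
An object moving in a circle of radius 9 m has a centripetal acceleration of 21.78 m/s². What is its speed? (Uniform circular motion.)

v = √(a_c × r) = √(21.78 × 9) = 14.0 m/s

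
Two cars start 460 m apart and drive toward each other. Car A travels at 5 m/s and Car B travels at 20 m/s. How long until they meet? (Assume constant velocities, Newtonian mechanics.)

Combined speed: v_combined = 5 + 20 = 25 m/s
Time to meet: t = d/v_combined = 460/25 = 18.4 s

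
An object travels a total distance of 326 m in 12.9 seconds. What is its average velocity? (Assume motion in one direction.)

v_avg = Δd / Δt = 326 / 12.9 = 25.27 m/s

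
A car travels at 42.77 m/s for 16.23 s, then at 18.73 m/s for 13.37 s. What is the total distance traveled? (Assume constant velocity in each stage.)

d₁ = v₁t₁ = 42.77 × 16.23 = 694.1571 m
d₂ = v₂t₂ = 18.73 × 13.37 = 250.4201 m
d_total = 694.1571 + 250.4201 = 944.58 m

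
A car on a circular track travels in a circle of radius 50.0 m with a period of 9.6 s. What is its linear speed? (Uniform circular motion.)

v = 2πr/T = 2π×50.0/9.6 = 32.72 m/s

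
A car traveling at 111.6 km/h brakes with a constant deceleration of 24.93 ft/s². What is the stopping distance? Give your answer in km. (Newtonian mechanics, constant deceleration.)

v₀ = 111.6 km/h × 0.2777777777777778 = 31.0 m/s
a = 24.93 ft/s² × 0.3048 = 7.59866 m/s²
d = v₀² / (2a) = 31.0² / (2 × 7.59866) = 961.0 / 15.1973 = 63.2349 m
d = 63.2349 m / 1000.0 = 0.06323 km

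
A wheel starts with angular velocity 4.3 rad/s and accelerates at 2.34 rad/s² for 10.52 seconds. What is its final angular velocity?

ω = ω₀ + αt = 4.3 + 2.34 × 10.52 = 28.92 rad/s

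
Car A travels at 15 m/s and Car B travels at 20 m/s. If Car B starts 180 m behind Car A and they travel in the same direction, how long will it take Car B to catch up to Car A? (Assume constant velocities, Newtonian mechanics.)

Relative speed: v_rel = 20 - 15 = 5 m/s
Time to catch: t = d₀/v_rel = 180/5 = 36.0 s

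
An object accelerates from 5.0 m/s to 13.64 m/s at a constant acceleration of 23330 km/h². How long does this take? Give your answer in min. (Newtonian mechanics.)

a = 23330 km/h² × 7.716049382716049e-05 = 1.80015 m/s²
t = (v - v₀) / a = (13.64 - 5.0) / 1.80015 = 4.7996 s
t = 4.7996 s / 60.0 = 0.07999 min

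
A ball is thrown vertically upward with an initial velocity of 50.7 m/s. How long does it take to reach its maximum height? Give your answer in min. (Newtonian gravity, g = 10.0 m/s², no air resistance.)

t_up = v₀ / g = 50.7 / 10.0 = 5.07 s
t_up = 5.07 s / 60.0 = 0.0845 min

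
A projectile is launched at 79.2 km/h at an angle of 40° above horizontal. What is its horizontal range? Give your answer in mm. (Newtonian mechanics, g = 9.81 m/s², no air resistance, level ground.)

v₀ = 79.2 km/h × 0.2777777777777778 = 22.0 m/s
R = v₀² × sin(2θ) / g = 22.0² × sin(2 × 40°) / 9.81 = 484.0 × 0.984808 / 9.81 = 48.5879 m
R = 48.5879 m / 0.001 = 48590 mm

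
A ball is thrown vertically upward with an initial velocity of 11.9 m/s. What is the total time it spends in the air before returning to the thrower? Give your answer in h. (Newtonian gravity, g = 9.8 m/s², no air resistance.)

t_total = 2 × v₀ / g = 2 × 11.9 / 9.8 = 2.42857 s
t_total = 2.42857 s / 3600.0 = 0.0006746 h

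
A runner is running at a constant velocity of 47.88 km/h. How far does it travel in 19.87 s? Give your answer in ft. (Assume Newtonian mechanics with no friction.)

v = 47.88 km/h × 0.2777777777777778 = 13.3 m/s
d = v × t = 13.3 × 19.87 = 264.271 m
d = 264.271 m / 0.3048 = 867.0 ft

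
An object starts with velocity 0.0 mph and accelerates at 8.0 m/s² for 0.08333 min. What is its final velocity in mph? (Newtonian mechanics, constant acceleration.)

v₀ = 0.0 mph × 0.44704 = 0.0 m/s
t = 0.08333 min × 60.0 = 4.9998 s
v = v₀ + a × t = 0.0 + 8.0 × 4.9998 = 39.9984 m/s
v = 39.9984 m/s / 0.44704 = 89.47 mph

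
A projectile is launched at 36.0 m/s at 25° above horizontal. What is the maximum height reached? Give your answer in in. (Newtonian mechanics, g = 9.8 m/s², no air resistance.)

H = v₀² × sin²(θ) / (2g) = 36.0² × sin(25°)² / (2 × 9.8) = 1296.0 × 0.178606 / 19.6 = 11.8099 m
H = 11.8099 m / 0.0254 = 465.0 in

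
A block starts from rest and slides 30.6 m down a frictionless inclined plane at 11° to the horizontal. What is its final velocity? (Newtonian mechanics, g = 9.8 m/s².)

a = g sin(θ) = 9.8 × sin(11°) = 1.8699 m/s²
v = √(2ad) = √(2 × 1.8699 × 30.6) = 10.7 m/s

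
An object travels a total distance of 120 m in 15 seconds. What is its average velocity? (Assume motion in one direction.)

v_avg = Δd / Δt = 120 / 15 = 8.0 m/s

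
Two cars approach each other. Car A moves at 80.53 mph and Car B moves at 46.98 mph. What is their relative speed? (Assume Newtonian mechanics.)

v_rel = v_A + v_B = 80.53 + 46.98 = 127.51 mph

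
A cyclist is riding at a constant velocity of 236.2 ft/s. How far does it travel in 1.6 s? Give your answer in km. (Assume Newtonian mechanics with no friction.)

v = 236.2 ft/s × 0.3048 = 71.9938 m/s
d = v × t = 71.9938 × 1.6 = 115.19 m
d = 115.19 m / 1000.0 = 0.1152 km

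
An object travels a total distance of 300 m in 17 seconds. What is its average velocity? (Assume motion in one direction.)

v_avg = Δd / Δt = 300 / 17 = 17.65 m/s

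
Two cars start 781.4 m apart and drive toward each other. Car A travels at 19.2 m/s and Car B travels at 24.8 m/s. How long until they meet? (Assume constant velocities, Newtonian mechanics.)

Combined speed: v_combined = 19.2 + 24.8 = 44.0 m/s
Time to meet: t = d/v_combined = 781.4/44.0 = 17.76 s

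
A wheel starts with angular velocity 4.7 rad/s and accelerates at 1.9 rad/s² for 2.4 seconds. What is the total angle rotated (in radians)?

θ = ω₀t + ½αt² = 4.7×2.4 + ½×1.9×2.4² = 16.75 rad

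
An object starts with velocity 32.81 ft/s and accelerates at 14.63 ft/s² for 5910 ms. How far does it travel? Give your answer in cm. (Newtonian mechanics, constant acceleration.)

v₀ = 32.81 ft/s × 0.3048 = 10.0005 m/s
a = 14.63 ft/s² × 0.3048 = 4.45922 m/s²
t = 5910 ms × 0.001 = 5.91 s
d = v₀ × t + ½ × a × t² = 10.0005 × 5.91 + 0.5 × 4.45922 × 5.91² = 136.979 m
d = 136.979 m / 0.01 = 13700 cm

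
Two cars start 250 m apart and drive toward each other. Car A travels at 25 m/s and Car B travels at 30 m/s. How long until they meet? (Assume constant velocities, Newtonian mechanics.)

Combined speed: v_combined = 25 + 30 = 55 m/s
Time to meet: t = d/v_combined = 250/55 = 4.55 s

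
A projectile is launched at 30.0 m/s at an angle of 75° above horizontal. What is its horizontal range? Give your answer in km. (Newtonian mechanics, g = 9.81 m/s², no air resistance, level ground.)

R = v₀² × sin(2θ) / g = 30.0² × sin(2 × 75°) / 9.81 = 900.0 × 0.5 / 9.81 = 45.8716 m
R = 45.8716 m / 1000.0 = 0.04587 km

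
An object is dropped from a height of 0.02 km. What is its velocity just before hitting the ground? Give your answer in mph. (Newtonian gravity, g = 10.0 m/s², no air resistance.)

h = 0.02 km × 1000.0 = 20.0 m
v = √(2gh) = √(2 × 10.0 × 20.0) = 20.0 m/s
v = 20.0 m/s / 0.44704 = 44.74 mph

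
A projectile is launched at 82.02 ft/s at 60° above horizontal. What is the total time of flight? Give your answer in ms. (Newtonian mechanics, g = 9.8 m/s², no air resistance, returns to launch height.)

v₀ = 82.02 ft/s × 0.3048 = 24.9997 m/s
T = 2 × v₀ × sin(θ) / g = 2 × 24.9997 × sin(60°) / 9.8 = 2 × 24.9997 × 0.866025 / 9.8 = 4.41844 s
T = 4.41844 s / 0.001 = 4418 ms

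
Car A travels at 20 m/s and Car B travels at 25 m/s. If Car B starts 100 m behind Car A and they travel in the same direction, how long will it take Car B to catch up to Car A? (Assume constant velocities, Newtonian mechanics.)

Relative speed: v_rel = 25 - 20 = 5 m/s
Time to catch: t = d₀/v_rel = 100/5 = 20.0 s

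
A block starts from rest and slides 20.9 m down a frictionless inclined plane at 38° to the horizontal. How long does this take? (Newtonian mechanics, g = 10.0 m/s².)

a = g sin(θ) = 10.0 × sin(38°) = 6.1566 m/s²
t = √(2d/a) = √(2 × 20.9 / 6.1566) = 2.61 s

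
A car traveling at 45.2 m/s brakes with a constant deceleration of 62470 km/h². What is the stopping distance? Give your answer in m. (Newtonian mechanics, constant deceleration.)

a = 62470 km/h² × 7.716049382716049e-05 = 4.82022 m/s²
d = v₀² / (2a) = 45.2² / (2 × 4.82022) = 2043.04 / 9.64044 = 211.9 m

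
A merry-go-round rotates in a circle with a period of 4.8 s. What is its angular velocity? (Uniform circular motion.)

ω = 2π/T = 2π/4.8 = 1.309 rad/s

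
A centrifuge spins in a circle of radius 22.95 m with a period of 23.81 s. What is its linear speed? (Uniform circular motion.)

v = 2πr/T = 2π×22.95/23.81 = 6.06 m/s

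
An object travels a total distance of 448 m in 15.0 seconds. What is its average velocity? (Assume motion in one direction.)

v_avg = Δd / Δt = 448 / 15.0 = 29.87 m/s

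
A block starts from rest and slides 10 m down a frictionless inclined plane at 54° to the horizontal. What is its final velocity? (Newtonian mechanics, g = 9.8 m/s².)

a = g sin(θ) = 9.8 × sin(54°) = 7.9284 m/s²
v = √(2ad) = √(2 × 7.9284 × 10) = 12.59 m/s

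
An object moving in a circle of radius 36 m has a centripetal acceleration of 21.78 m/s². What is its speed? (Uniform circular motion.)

v = √(a_c × r) = √(21.78 × 36) = 28.0 m/s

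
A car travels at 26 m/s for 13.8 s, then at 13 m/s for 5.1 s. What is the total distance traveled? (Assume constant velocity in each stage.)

d₁ = v₁t₁ = 26 × 13.8 = 358.8 m
d₂ = v₂t₂ = 13 × 5.1 = 66.3 m
d_total = 358.8 + 66.3 = 425.1 m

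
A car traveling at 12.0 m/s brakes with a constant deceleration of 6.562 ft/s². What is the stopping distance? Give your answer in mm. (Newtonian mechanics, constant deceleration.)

a = 6.562 ft/s² × 0.3048 = 2.0001 m/s²
d = v₀² / (2a) = 12.0² / (2 × 2.0001) = 144.0 / 4.0002 = 35.9982 m
d = 35.9982 m / 0.001 = 36000 mm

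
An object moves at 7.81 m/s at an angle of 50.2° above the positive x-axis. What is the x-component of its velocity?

vₓ = v cos(θ) = 7.81 × cos(50.2°) = 5.0 m/s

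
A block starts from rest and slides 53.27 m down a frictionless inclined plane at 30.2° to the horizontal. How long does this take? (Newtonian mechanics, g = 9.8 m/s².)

a = g sin(θ) = 9.8 × sin(30.2°) = 4.9296 m/s²
t = √(2d/a) = √(2 × 53.27 / 4.9296) = 4.65 s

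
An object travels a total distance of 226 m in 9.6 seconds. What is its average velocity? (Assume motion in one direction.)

v_avg = Δd / Δt = 226 / 9.6 = 23.54 m/s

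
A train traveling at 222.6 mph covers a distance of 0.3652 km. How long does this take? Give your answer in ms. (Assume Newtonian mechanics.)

d = 0.3652 km × 1000.0 = 365.2 m
v = 222.6 mph × 0.44704 = 99.5111 m/s
t = d / v = 365.2 / 99.5111 = 3.66994 s
t = 3.66994 s / 0.001 = 3670 ms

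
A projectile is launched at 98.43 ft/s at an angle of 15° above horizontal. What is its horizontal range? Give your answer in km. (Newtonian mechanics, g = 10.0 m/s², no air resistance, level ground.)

v₀ = 98.43 ft/s × 0.3048 = 30.0015 m/s
R = v₀² × sin(2θ) / g = 30.0015² × sin(2 × 15°) / 10.0 = 900.09 × 0.5 / 10.0 = 45.0045 m
R = 45.0045 m / 1000.0 = 0.045 km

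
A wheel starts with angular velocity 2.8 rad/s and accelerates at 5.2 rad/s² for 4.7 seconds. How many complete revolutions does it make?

θ = ω₀t + ½αt² = 2.8×4.7 + ½×5.2×4.7² = 70.594 rad
Total revolutions = θ/(2π) = 70.594/(2π) = 11.24
Complete revolutions = ⌊11.24⌋ = 11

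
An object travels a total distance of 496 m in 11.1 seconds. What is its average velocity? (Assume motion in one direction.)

v_avg = Δd / Δt = 496 / 11.1 = 44.68 m/s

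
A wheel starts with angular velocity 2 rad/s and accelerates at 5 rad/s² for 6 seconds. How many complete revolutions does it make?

θ = ω₀t + ½αt² = 2×6 + ½×5×6² = 102.0 rad
Total revolutions = θ/(2π) = 102.0/(2π) = 16.23
Complete revolutions = ⌊16.23⌋ = 16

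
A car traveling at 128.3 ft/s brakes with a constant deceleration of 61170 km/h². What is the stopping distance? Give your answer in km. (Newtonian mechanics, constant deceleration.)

v₀ = 128.3 ft/s × 0.3048 = 39.1058 m/s
a = 61170 km/h² × 7.716049382716049e-05 = 4.71991 m/s²
d = v₀² / (2a) = 39.1058² / (2 × 4.71991) = 1529.26 / 9.43982 = 162.001 m
d = 162.001 m / 1000.0 = 0.162 km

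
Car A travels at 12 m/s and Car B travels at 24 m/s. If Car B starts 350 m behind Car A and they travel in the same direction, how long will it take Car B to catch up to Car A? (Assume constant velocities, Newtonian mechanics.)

Relative speed: v_rel = 24 - 12 = 12 m/s
Time to catch: t = d₀/v_rel = 350/12 = 29.17 s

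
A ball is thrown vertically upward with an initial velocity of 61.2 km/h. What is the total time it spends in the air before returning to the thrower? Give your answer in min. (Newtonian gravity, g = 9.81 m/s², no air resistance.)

v₀ = 61.2 km/h × 0.2777777777777778 = 17.0 m/s
t_total = 2 × v₀ / g = 2 × 17.0 / 9.81 = 3.46585 s
t_total = 3.46585 s / 60.0 = 0.05776 min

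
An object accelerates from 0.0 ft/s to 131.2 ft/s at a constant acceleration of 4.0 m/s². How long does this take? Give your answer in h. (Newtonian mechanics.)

v₀ = 0.0 ft/s × 0.3048 = 0.0 m/s
v = 131.2 ft/s × 0.3048 = 39.9898 m/s
t = (v - v₀) / a = (39.9898 - 0.0) / 4.0 = 9.99745 s
t = 9.99745 s / 3600.0 = 0.002777 h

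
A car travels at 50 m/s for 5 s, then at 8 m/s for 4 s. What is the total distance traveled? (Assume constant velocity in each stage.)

d₁ = v₁t₁ = 50 × 5 = 250 m
d₂ = v₂t₂ = 8 × 4 = 32 m
d_total = 250 + 32 = 282 m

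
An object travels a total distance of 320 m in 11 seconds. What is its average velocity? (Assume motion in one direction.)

v_avg = Δd / Δt = 320 / 11 = 29.09 m/s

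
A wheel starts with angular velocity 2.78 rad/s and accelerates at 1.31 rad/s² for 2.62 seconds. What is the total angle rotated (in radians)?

θ = ω₀t + ½αt² = 2.78×2.62 + ½×1.31×2.62² = 11.78 rad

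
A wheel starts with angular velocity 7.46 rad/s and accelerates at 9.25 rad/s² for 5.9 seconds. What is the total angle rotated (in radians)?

θ = ω₀t + ½αt² = 7.46×5.9 + ½×9.25×5.9² = 205.01 rad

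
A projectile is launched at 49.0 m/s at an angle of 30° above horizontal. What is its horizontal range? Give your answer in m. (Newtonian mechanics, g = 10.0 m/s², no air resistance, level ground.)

R = v₀² × sin(2θ) / g = 49.0² × sin(2 × 30°) / 10.0 = 2401.0 × 0.866025 / 10.0 = 207.9 m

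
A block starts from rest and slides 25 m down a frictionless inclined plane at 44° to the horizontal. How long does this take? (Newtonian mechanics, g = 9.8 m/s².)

a = g sin(θ) = 9.8 × sin(44°) = 6.8077 m/s²
t = √(2d/a) = √(2 × 25 / 6.8077) = 2.71 s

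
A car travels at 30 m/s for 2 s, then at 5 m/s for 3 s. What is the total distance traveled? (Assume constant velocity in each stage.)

d₁ = v₁t₁ = 30 × 2 = 60 m
d₂ = v₂t₂ = 5 × 3 = 15 m
d_total = 60 + 15 = 75 m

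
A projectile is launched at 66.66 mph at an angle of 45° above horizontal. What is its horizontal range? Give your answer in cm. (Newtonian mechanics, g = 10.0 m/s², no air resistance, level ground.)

v₀ = 66.66 mph × 0.44704 = 29.7997 m/s
R = v₀² × sin(2θ) / g = 29.7997² × sin(2 × 45°) / 10.0 = 888.022 × 1.0 / 10.0 = 88.8022 m
R = 88.8022 m / 0.01 = 8880 cm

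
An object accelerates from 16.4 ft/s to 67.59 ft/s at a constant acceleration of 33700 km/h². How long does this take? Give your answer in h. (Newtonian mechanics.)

v₀ = 16.4 ft/s × 0.3048 = 4.99872 m/s
v = 67.59 ft/s × 0.3048 = 20.6014 m/s
a = 33700 km/h² × 7.716049382716049e-05 = 2.60031 m/s²
t = (v - v₀) / a = (20.6014 - 4.99872) / 2.60031 = 6.00032 s
t = 6.00032 s / 3600.0 = 0.001667 h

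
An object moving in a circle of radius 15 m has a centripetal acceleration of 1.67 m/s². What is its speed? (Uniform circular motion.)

v = √(a_c × r) = √(1.67 × 15) = 5.0 m/s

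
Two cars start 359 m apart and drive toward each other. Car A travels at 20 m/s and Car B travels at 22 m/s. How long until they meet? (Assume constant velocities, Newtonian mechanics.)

Combined speed: v_combined = 20 + 22 = 42 m/s
Time to meet: t = d/v_combined = 359/42 = 8.55 s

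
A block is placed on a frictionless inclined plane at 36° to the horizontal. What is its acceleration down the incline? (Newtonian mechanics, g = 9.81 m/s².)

a = g sin(θ) = 9.81 × sin(36°) = 9.81 × 0.5878 = 5.77 m/s²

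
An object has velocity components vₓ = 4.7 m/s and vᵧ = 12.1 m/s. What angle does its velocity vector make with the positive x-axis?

θ = arctan(vᵧ/vₓ) = arctan(12.1/4.7) = 68.77°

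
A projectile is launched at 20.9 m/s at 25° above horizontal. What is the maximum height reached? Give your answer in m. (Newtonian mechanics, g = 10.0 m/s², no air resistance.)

H = v₀² × sin²(θ) / (2g) = 20.9² × sin(25°)² / (2 × 10.0) = 436.81 × 0.178606 / 20.0 = 3.901 m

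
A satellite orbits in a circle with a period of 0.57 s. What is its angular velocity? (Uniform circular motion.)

ω = 2π/T = 2π/0.57 = 11.0231 rad/s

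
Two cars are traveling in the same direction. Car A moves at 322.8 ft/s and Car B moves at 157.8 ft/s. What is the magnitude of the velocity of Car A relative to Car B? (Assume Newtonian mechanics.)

v_rel = |v_A - v_B| = |322.8 - 157.8| = 165.0 ft/s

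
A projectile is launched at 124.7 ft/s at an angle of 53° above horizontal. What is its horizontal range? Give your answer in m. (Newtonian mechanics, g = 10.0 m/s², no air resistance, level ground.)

v₀ = 124.7 ft/s × 0.3048 = 38.0086 m/s
R = v₀² × sin(2θ) / g = 38.0086² × sin(2 × 53°) / 10.0 = 1444.65 × 0.961262 / 10.0 = 138.9 m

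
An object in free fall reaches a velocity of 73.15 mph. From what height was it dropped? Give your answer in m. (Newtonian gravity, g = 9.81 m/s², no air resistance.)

v = 73.15 mph × 0.44704 = 32.701 m/s
h = v² / (2g) = 32.701² / (2 × 9.81) = 54.5 m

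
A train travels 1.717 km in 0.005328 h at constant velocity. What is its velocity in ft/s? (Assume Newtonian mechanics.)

d = 1.717 km × 1000.0 = 1717.0 m
t = 0.005328 h × 3600.0 = 19.1808 s
v = d / t = 1717.0 / 19.1808 = 89.5166 m/s
v = 89.5166 m/s / 0.3048 = 293.7 ft/s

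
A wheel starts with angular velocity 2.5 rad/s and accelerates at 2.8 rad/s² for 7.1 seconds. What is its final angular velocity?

ω = ω₀ + αt = 2.5 + 2.8 × 7.1 = 22.38 rad/s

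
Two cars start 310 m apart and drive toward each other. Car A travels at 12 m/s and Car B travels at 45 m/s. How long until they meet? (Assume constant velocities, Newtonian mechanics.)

Combined speed: v_combined = 12 + 45 = 57 m/s
Time to meet: t = d/v_combined = 310/57 = 5.44 s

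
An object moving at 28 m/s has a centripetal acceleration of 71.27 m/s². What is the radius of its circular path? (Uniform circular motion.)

r = v²/a_c = 28²/71.27 = 11.0 m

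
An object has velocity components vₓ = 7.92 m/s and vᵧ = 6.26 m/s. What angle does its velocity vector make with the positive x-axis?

θ = arctan(vᵧ/vₓ) = arctan(6.26/7.92) = 38.32°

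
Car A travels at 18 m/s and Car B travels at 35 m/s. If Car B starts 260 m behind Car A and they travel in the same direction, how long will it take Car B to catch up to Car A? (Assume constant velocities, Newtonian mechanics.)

Relative speed: v_rel = 35 - 18 = 17 m/s
Time to catch: t = d₀/v_rel = 260/17 = 15.29 s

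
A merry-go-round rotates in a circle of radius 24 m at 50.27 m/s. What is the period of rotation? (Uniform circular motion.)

T = 2πr/v = 2π×24/50.27 = 3.0 s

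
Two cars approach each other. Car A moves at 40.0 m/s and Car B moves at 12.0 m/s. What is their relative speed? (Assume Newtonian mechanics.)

v_rel = v_A + v_B = 40.0 + 12.0 = 52.0 m/s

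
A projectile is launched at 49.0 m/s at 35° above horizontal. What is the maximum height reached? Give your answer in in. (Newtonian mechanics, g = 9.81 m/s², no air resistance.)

H = v₀² × sin²(θ) / (2g) = 49.0² × sin(35°)² / (2 × 9.81) = 2401.0 × 0.32899 / 19.62 = 40.2602 m
H = 40.2602 m / 0.0254 = 1585 in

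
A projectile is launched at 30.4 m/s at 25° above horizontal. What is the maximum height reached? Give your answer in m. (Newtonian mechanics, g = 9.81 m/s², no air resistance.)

H = v₀² × sin²(θ) / (2g) = 30.4² × sin(25°)² / (2 × 9.81) = 924.16 × 0.178606 / 19.62 = 8.413 m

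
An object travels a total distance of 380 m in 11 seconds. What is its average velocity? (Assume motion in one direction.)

v_avg = Δd / Δt = 380 / 11 = 34.55 m/s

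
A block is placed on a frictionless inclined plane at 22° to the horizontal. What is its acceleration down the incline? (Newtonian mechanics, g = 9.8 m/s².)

a = g sin(θ) = 9.8 × sin(22°) = 9.8 × 0.3746 = 3.67 m/s²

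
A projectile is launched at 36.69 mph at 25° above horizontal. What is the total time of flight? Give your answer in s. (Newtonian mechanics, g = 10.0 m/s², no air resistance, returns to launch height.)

v₀ = 36.69 mph × 0.44704 = 16.4019 m/s
T = 2 × v₀ × sin(θ) / g = 2 × 16.4019 × sin(25°) / 10.0 = 2 × 16.4019 × 0.422618 / 10.0 = 1.386 s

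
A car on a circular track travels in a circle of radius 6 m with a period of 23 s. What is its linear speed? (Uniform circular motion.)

v = 2πr/T = 2π×6/23 = 1.64 m/s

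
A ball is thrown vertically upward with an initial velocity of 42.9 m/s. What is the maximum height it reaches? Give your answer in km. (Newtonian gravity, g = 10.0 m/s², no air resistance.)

h_max = v₀² / (2g) = 42.9² / (2 × 10.0) = 1840.41 / 20.0 = 92.0205 m
h_max = 92.0205 m / 1000.0 = 0.09202 km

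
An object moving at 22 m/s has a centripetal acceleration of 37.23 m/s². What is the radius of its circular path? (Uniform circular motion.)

r = v²/a_c = 22²/37.23 = 13.0 m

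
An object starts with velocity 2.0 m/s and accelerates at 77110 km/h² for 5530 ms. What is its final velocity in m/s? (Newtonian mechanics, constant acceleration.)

a = 77110 km/h² × 7.716049382716049e-05 = 5.94985 m/s²
t = 5530 ms × 0.001 = 5.53 s
v = v₀ + a × t = 2.0 + 5.94985 × 5.53 = 34.9 m/s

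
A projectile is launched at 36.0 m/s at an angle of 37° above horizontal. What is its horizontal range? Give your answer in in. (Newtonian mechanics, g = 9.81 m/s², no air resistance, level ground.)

R = v₀² × sin(2θ) / g = 36.0² × sin(2 × 37°) / 9.81 = 1296.0 × 0.961262 / 9.81 = 126.992 m
R = 126.992 m / 0.0254 = 5000 in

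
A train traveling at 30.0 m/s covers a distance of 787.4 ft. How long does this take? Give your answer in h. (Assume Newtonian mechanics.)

d = 787.4 ft × 0.3048 = 240.0 m
t = d / v = 240.0 / 30.0 = 8.0 s
t = 8.0 s / 3600.0 = 0.002222 h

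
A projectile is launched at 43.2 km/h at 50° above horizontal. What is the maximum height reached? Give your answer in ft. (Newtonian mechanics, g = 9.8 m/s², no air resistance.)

v₀ = 43.2 km/h × 0.2777777777777778 = 12.0 m/s
H = v₀² × sin²(θ) / (2g) = 12.0² × sin(50°)² / (2 × 9.8) = 144.0 × 0.586824 / 19.6 = 4.31136 m
H = 4.31136 m / 0.3048 = 14.14 ft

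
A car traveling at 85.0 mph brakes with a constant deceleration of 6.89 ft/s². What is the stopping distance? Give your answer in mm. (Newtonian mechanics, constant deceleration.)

v₀ = 85.0 mph × 0.44704 = 37.9984 m/s
a = 6.89 ft/s² × 0.3048 = 2.10007 m/s²
d = v₀² / (2a) = 37.9984² / (2 × 2.10007) = 1443.88 / 4.20014 = 343.769 m
d = 343.769 m / 0.001 = 343800 mm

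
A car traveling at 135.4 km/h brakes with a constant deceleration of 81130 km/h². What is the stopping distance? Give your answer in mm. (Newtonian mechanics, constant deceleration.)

v₀ = 135.4 km/h × 0.2777777777777778 = 37.6111 m/s
a = 81130 km/h² × 7.716049382716049e-05 = 6.26003 m/s²
d = v₀² / (2a) = 37.6111² / (2 × 6.26003) = 1414.59 / 12.5201 = 112.986 m
d = 112.986 m / 0.001 = 113000 mm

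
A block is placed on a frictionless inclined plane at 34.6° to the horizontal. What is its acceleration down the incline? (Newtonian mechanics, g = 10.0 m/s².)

a = g sin(θ) = 10.0 × sin(34.6°) = 10.0 × 0.5678 = 5.68 m/s²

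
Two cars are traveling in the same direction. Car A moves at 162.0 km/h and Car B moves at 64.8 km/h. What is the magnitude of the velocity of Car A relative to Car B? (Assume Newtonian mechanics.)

v_rel = |v_A - v_B| = |162.0 - 64.8| = 97.2 km/h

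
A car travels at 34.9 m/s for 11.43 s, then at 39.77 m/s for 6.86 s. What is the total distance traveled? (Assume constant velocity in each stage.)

d₁ = v₁t₁ = 34.9 × 11.43 = 398.907 m
d₂ = v₂t₂ = 39.77 × 6.86 = 272.8222 m
d_total = 398.907 + 272.8222 = 671.73 m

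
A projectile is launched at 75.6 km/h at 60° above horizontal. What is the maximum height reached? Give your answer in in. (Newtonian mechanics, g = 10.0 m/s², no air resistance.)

v₀ = 75.6 km/h × 0.2777777777777778 = 21.0 m/s
H = v₀² × sin²(θ) / (2g) = 21.0² × sin(60°)² / (2 × 10.0) = 441.0 × 0.75 / 20.0 = 16.5375 m
H = 16.5375 m / 0.0254 = 651.1 in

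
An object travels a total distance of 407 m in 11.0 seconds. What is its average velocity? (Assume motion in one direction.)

v_avg = Δd / Δt = 407 / 11.0 = 37.0 m/s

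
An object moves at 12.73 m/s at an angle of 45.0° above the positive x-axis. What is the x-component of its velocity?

vₓ = v cos(θ) = 12.73 × cos(45.0°) = 9.0 m/s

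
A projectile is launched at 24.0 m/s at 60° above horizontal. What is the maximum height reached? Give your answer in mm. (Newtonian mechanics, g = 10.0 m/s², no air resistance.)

H = v₀² × sin²(θ) / (2g) = 24.0² × sin(60°)² / (2 × 10.0) = 576.0 × 0.75 / 20.0 = 21.6 m
H = 21.6 m / 0.001 = 21600 mm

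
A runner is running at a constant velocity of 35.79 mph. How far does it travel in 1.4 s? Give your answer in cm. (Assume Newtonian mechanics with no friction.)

v = 35.79 mph × 0.44704 = 15.9996 m/s
d = v × t = 15.9996 × 1.4 = 22.3994 m
d = 22.3994 m / 0.01 = 2240 cm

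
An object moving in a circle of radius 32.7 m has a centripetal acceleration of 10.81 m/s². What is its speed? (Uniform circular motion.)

v = √(a_c × r) = √(10.81 × 32.7) = 18.8 m/s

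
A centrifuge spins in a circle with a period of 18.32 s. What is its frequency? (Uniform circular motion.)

f = 1/T = 1/18.32 = 0.0546 Hz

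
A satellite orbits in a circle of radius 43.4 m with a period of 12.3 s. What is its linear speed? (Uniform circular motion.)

v = 2πr/T = 2π×43.4/12.3 = 22.17 m/s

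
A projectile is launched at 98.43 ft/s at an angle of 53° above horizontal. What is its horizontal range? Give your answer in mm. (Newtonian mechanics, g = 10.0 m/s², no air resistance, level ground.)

v₀ = 98.43 ft/s × 0.3048 = 30.0015 m/s
R = v₀² × sin(2θ) / g = 30.0015² × sin(2 × 53°) / 10.0 = 900.09 × 0.961262 / 10.0 = 86.5222 m
R = 86.5222 m / 0.001 = 86520 mm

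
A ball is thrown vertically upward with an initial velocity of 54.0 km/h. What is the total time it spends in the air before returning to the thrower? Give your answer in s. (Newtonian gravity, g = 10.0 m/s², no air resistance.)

v₀ = 54.0 km/h × 0.2777777777777778 = 15.0 m/s
t_total = 2 × v₀ / g = 2 × 15.0 / 10.0 = 3.0 s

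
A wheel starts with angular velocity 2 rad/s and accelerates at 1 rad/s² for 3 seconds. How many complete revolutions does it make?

θ = ω₀t + ½αt² = 2×3 + ½×1×3² = 10.5 rad
Total revolutions = θ/(2π) = 10.5/(2π) = 1.67
Complete revolutions = ⌊1.67⌋ = 1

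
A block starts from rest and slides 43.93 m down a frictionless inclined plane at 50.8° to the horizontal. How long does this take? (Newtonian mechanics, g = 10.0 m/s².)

a = g sin(θ) = 10.0 × sin(50.8°) = 7.7494 m/s²
t = √(2d/a) = √(2 × 43.93 / 7.7494) = 3.37 s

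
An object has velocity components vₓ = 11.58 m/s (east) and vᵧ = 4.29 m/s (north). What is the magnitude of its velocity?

|v| = √(vₓ² + vᵧ²) = √(11.58² + 4.29²) = √(152.5005) = 12.35 m/s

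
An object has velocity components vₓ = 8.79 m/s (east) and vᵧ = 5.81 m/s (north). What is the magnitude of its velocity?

|v| = √(vₓ² + vᵧ²) = √(8.79² + 5.81²) = √(111.0202) = 10.54 m/s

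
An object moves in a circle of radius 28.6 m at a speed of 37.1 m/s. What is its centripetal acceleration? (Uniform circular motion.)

a_c = v²/r = 37.1²/28.6 = 1376.41/28.6 = 48.13 m/s²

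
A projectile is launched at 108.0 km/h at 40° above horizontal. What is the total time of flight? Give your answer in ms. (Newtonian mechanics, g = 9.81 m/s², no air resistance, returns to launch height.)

v₀ = 108.0 km/h × 0.2777777777777778 = 30.0 m/s
T = 2 × v₀ × sin(θ) / g = 2 × 30.0 × sin(40°) / 9.81 = 2 × 30.0 × 0.642788 / 9.81 = 3.93143 s
T = 3.93143 s / 0.001 = 3931 ms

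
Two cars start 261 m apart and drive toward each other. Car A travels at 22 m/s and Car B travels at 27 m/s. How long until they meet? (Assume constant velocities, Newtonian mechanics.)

Combined speed: v_combined = 22 + 27 = 49 m/s
Time to meet: t = d/v_combined = 261/49 = 5.33 s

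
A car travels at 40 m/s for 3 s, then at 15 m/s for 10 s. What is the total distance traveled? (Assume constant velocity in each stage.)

d₁ = v₁t₁ = 40 × 3 = 120 m
d₂ = v₂t₂ = 15 × 10 = 150 m
d_total = 120 + 150 = 270 m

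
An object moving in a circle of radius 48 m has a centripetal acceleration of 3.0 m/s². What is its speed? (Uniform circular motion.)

v = √(a_c × r) = √(3.0 × 48) = 12.0 m/s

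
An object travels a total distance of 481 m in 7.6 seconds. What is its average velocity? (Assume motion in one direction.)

v_avg = Δd / Δt = 481 / 7.6 = 63.29 m/s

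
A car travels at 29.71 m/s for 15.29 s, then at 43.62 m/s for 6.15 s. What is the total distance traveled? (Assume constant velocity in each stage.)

d₁ = v₁t₁ = 29.71 × 15.29 = 454.2659 m
d₂ = v₂t₂ = 43.62 × 6.15 = 268.263 m
d_total = 454.2659 + 268.263 = 722.53 m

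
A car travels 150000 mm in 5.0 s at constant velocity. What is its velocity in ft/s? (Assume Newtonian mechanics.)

d = 150000 mm × 0.001 = 150.0 m
v = d / t = 150.0 / 5.0 = 30.0 m/s
v = 30.0 m/s / 0.3048 = 98.43 ft/s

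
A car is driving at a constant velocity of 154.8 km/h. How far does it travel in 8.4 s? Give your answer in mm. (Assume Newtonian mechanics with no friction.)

v = 154.8 km/h × 0.2777777777777778 = 43.0 m/s
d = v × t = 43.0 × 8.4 = 361.2 m
d = 361.2 m / 0.001 = 361200 mm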